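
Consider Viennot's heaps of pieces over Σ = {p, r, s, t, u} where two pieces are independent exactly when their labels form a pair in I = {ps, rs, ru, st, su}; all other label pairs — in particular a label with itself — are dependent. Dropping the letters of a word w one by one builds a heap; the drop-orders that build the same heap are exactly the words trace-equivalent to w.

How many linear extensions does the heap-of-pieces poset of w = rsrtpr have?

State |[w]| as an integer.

6

drop 0:r onto floor
drop 1:s onto floor
drop 2:r onto {0:r}
drop 3:t onto {2:r}
drop 4:p onto {3:t}
drop 5:r onto {4:p}
ground layer = {0:r, 1:s}
drop-orders for the pieces not yet dropped (sum over which currently-grounded one goes next):
  1 to go: {1} 1  {5} 1
  2 to go: {1,5} 2  {4,5} 1
  3 to go: {1,4,5} 3  {3,4,5} 1
  4 to go: {1,3,4,5} 4  {2,3,4,5} 1
  if 0:r drops first: 5 orders
  if 1:s drops first: 1 orders
heap linearizations: 6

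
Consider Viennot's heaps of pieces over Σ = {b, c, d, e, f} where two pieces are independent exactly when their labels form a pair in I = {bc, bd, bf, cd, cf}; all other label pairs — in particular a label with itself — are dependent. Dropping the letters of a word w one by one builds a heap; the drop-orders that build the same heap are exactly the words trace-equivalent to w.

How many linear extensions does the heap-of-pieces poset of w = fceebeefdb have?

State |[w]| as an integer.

6

0(f) covers ∅
1(c) covers ∅
2(e) covers 0:f, 1:c
3(e) covers 2:e
4(b) covers 3:e
5(e) covers 4:b
6(e) covers 5:e
7(f) covers 6:e
8(d) covers 7:f
9(b) covers 6:e
floor of heap: 0:f, 1:c
completions by unplaced set U, small U first (add the entries for U minus each lowest piece of U):
  |U|=1: {8}:1  {9}:1
  |U|=2: {7,8}:1  {8,9}:2
  |U|=3: {7,8,9}:3
  |U|=4: {6,7,8,9}:3
  |U|=5: {5,6,7,8,9}:3
  |U|=6: {4,5,6,7,8,9}:3
  |U|=7: {3,4,5,6,7,8,9}:3
  |U|=8: {2,3,4,5,6,7,8,9}:3
  start at 0(f): 3
  start at 1(c): 3
sum over floor = 6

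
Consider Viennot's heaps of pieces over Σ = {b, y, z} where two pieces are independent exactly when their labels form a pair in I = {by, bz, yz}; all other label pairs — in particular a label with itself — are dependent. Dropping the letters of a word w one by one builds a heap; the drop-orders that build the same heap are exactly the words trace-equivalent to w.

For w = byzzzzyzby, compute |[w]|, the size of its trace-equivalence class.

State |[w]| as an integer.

2520

#0=b has no predecessor
#1=y has no predecessor
#2=z has no predecessor
#3=z depends on [2:z]
#4=z depends on [3:z]
#5=z depends on [4:z]
#6=y depends on [1:y]
#7=z depends on [5:z]
#8=b depends on [0:b]
#9=y depends on [6:y]
sources: [0:b, 1:y, 2:z]
N(rest) = Σ N(rest − s) over sources s of rest; N(one piece) = 1:
  size 1 → [7]=1  [8]=1  [9]=1
  size 2 → [0,8]=1  [5,7]=1  [6,9]=1  [7,8]=2  [7,9]=2  [8,9]=2
  size 3 → [0,7,8]=3  [0,8,9]=3  [1,6,9]=1  [4,5,7]=1  [5,7,8]=3  [5,7,9]=3  [6,7,9]=3  [6,8,9]=3  [7,8,9]=6
  size 4 → [0,5,7,8]=6  [0,6,8,9]=6  [0,7,8,9]=12  [1,6,7,9]=4  [1,6,8,9]=4  [3,4,5,7]=1  [4,5,7,8]=4  [4,5,7,9]=4  [5,6,7,9]=6  [5,7,8,9]=12  [6,7,8,9]=12
  size 5 → [0,1,6,8,9]=10  [0,4,5,7,8]=10  [0,5,7,8,9]=30  [0,6,7,8,9]=30  [1,5,6,7,9]=10  [1,6,7,8,9]=20  [2,3,4,5,7]=1  [3,4,5,7,8]=5  [3,4,5,7,9]=5  [4,5,6,7,9]=10  [4,5,7,8,9]=20  [5,6,7,8,9]=30
  size 6 → [0,1,6,7,8,9]=60  [0,3,4,5,7,8]=15  [0,4,5,7,8,9]=60  [0,5,6,7,8,9]=90  [1,4,5,6,7,9]=20  [1,5,6,7,8,9]=60  [2,3,4,5,7,8]=6  [2,3,4,5,7,9]=6  [3,4,5,6,7,9]=15  [3,4,5,7,8,9]=30  [4,5,6,7,8,9]=60
  size 7 → [0,1,5,6,7,8,9]=210  [0,2,3,4,5,7,8]=21  [0,3,4,5,7,8,9]=105  [0,4,5,6,7,8,9]=210  [1,3,4,5,6,7,9]=35  [1,4,5,6,7,8,9]=140  [2,3,4,5,6,7,9]=21  [2,3,4,5,7,8,9]=42  [3,4,5,6,7,8,9]=105
  size 8 → [0,1,4,5,6,7,8,9]=560  [0,2,3,4,5,7,8,9]=168  [0,3,4,5,6,7,8,9]=420  [1,2,3,4,5,6,7,9]=56  [1,3,4,5,6,7,8,9]=280  [2,3,4,5,6,7,8,9]=168
  first=0(b) contributes 504
  first=1(y) contributes 756
  first=2(z) contributes 1260
|[w]| = 2520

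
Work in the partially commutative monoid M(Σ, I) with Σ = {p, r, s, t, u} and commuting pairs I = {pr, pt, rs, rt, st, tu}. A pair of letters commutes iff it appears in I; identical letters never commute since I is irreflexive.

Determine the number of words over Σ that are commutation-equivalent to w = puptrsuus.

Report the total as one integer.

27

#0=p has no predecessor
#1=u depends on [0:p]
#2=p depends on [1:u]
#3=t has no predecessor
#4=r depends on [1:u]
#5=s depends on [2:p]
#6=u depends on [4:r, 5:s]
#7=u depends on [6:u]
#8=s depends on [7:u]
sources: [0:p, 3:t]
N(rest) = Σ N(rest − s) over sources s of rest; N(one piece) = 1:
  size 1 → [3]=1  [8]=1
  size 2 → [3,8]=2  [7,8]=1
  size 3 → [3,7,8]=3  [6,7,8]=1
  size 4 → [3,6,7,8]=4  [4,6,7,8]=1  [5,6,7,8]=1
  size 5 → [2,5,6,7,8]=1  [3,4,6,7,8]=5  [3,5,6,7,8]=5  [4,5,6,7,8]=2
  size 6 → [2,3,5,6,7,8]=6  [2,4,5,6,7,8]=3  [3,4,5,6,7,8]=12
  size 7 → [1,2,4,5,6,7,8]=3  [2,3,4,5,6,7,8]=21
  first=0(p) contributes 24
  first=3(t) contributes 3
|[w]| = 27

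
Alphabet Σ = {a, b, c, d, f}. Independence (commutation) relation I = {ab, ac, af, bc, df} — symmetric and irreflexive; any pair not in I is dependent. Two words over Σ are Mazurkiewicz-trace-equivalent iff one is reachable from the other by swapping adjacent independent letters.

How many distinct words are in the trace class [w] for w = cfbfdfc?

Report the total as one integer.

3

0(c) covers ∅
1(f) covers 0:c
2(b) covers 1:f
3(f) covers 2:b
4(d) covers 2:b
5(f) covers 3:f
6(c) covers 4:d, 5:f
floor of heap: 0:c
completions by unplaced set U, small U first (add the entries for U minus each lowest piece of U):
  |U|=1: {6}:1
  |U|=2: {4,6}:1  {5,6}:1
  |U|=3: {3,5,6}:1  {4,5,6}:2
  |U|=4: {3,4,5,6}:3
  |U|=5: {2,3,4,5,6}:3
  start at 0(c): 3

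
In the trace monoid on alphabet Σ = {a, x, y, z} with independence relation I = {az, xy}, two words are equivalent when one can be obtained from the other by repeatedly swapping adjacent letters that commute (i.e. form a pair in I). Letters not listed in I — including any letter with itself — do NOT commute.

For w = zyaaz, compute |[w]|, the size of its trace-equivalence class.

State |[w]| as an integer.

0(z) covers ∅
1(y) covers 0:z
2(a) covers 1:y
3(a) covers 2:a
4(z) covers 1:y
floor of heap: 0:z
completions by unplaced set U, small U first (add the entries for U minus each lowest piece of U):
  |U|=1: {3}:1  {4}:1
  |U|=2: {2,3}:1  {3,4}:2
  |U|=3: {2,3,4}:3
  start at 0(z): 3

3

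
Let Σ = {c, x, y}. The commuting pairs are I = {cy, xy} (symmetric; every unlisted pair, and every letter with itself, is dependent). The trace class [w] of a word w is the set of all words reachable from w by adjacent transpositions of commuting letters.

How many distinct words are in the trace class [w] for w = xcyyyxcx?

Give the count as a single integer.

56

0(x) covers ∅
1(c) covers 0:x
2(y) covers ∅
3(y) covers 2:y
4(y) covers 3:y
5(x) covers 1:c
6(c) covers 5:x
7(x) covers 6:c
floor of heap: 0:x, 2:y
completions by unplaced set U, small U first (add the entries for U minus each lowest piece of U):
  |U|=1: {4}:1  {7}:1
  |U|=2: {3,4}:1  {4,7}:2  {6,7}:1
  |U|=3: {2,3,4}:1  {3,4,7}:3  {4,6,7}:3  {5,6,7}:1
  |U|=4: {1,5,6,7}:1  {2,3,4,7}:4  {3,4,6,7}:6  {4,5,6,7}:4
  |U|=5: {0,1,5,6,7}:1  {1,4,5,6,7}:5  {2,3,4,6,7}:10  {3,4,5,6,7}:10
  |U|=6: {0,1,4,5,6,7}:6  {1,3,4,5,6,7}:15  {2,3,4,5,6,7}:20
  start at 0(x): 35
  start at 2(y): 21
sum over floor = 56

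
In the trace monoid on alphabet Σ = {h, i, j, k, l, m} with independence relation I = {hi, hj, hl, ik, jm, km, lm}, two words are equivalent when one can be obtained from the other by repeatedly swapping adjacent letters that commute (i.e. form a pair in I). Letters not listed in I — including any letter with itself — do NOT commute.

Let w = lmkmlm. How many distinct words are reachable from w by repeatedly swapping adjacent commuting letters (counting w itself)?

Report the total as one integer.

20

#0=l has no predecessor
#1=m has no predecessor
#2=k depends on [0:l]
#3=m depends on [1:m]
#4=l depends on [2:k]
#5=m depends on [3:m]
sources: [0:l, 1:m]
N(rest) = Σ N(rest − s) over sources s of rest; N(one piece) = 1:
  size 1 → [4]=1  [5]=1
  size 2 → [2,4]=1  [3,5]=1  [4,5]=2
  size 3 → [0,2,4]=1  [1,3,5]=1  [2,4,5]=3  [3,4,5]=3
  size 4 → [0,2,4,5]=4  [1,3,4,5]=4  [2,3,4,5]=6
  first=0(l) contributes 10
  first=1(m) contributes 10
|[w]| = 20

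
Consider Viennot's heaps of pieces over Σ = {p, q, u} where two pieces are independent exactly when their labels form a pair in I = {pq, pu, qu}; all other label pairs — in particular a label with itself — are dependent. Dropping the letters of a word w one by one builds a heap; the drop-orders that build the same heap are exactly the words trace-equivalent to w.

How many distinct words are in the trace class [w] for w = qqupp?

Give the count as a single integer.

drop 0:q onto floor
drop 1:q onto {0:q}
drop 2:u onto floor
drop 3:p onto floor
drop 4:p onto {3:p}
ground layer = {0:q, 2:u, 3:p}
drop-orders for the pieces not yet dropped (sum over which currently-grounded one goes next):
  1 to go: {1} 1  {2} 1  {4} 1
  2 to go: {0,1} 1  {1,2} 2  {1,4} 2  {2,4} 2  {3,4} 1
  3 to go: {0,1,2} 3  {0,1,4} 3  {1,2,4} 6  {1,3,4} 3  {2,3,4} 3
  if 0:q drops first: 12 orders
  if 2:u drops first: 6 orders
  if 3:p drops first: 12 orders
heap linearizations: 30

30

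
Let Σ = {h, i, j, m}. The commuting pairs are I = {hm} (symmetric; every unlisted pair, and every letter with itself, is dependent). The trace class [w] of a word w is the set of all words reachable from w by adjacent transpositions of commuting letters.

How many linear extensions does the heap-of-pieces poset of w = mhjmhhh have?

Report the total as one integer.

#0=m has no predecessor
#1=h has no predecessor
#2=j depends on [0:m, 1:h]
#3=m depends on [2:j]
#4=h depends on [2:j]
#5=h depends on [4:h]
#6=h depends on [5:h]
sources: [0:m, 1:h]
N(rest) = Σ N(rest − s) over sources s of rest; N(one piece) = 1:
  size 1 → [3]=1  [6]=1
  size 2 → [3,6]=2  [5,6]=1
  size 3 → [3,5,6]=3  [4,5,6]=1
  size 4 → [3,4,5,6]=4
  size 5 → [2,3,4,5,6]=4
  first=0(m) contributes 4
  first=1(h) contributes 4
|[w]| = 8

8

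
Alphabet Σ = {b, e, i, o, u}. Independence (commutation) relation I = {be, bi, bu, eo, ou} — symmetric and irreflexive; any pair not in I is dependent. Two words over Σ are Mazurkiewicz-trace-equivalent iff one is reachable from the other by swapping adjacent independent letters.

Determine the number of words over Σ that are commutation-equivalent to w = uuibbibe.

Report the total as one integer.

56

drop 0:u onto floor
drop 1:u onto {0:u}
drop 2:i onto {1:u}
drop 3:b onto floor
drop 4:b onto {3:b}
drop 5:i onto {2:i}
drop 6:b onto {4:b}
drop 7:e onto {5:i}
ground layer = {0:u, 3:b}
drop-orders for the pieces not yet dropped (sum over which currently-grounded one goes next):
  1 to go: {6} 1  {7} 1
  2 to go: {4,6} 1  {5,7} 1  {6,7} 2
  3 to go: {2,5,7} 1  {3,4,6} 1  {4,6,7} 3  {5,6,7} 3
  4 to go: {1,2,5,7} 1  {2,5,6,7} 4  {3,4,6,7} 4  {4,5,6,7} 6
  5 to go: {0,1,2,5,7} 1  {1,2,5,6,7} 5  {2,4,5,6,7} 10  {3,4,5,6,7} 10
  6 to go: {0,1,2,5,6,7} 6  {1,2,4,5,6,7} 15  {2,3,4,5,6,7} 20
  if 0:u drops first: 35 orders
  if 3:b drops first: 21 orders
heap linearizations: 56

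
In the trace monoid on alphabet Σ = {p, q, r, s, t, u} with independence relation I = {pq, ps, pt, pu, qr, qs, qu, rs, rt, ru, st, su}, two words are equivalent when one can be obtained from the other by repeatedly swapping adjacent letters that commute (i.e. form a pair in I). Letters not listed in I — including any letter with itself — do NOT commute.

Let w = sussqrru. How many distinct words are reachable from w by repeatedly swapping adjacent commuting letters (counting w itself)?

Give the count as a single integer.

1680

drop 0:s onto floor
drop 1:u onto floor
drop 2:s onto {0:s}
drop 3:s onto {2:s}
drop 4:q onto floor
drop 5:r onto floor
drop 6:r onto {5:r}
drop 7:u onto {1:u}
ground layer = {0:s, 1:u, 4:q, 5:r}
drop-orders for the pieces not yet dropped (sum over which currently-grounded one goes next):
  1 to go: {3} 1  {4} 1  {6} 1  {7} 1
  2 to go: {1,7} 1  {2,3} 1  {3,4} 2  {3,6} 2  {3,7} 2  {4,6} 2  {4,7} 2  {5,6} 1  {6,7} 2
  3 to go: {0,2,3} 1  {1,3,7} 3  {1,4,7} 3  {1,6,7} 3  {2,3,4} 3  {2,3,6} 3  {2,3,7} 3  {3,4,6} 6  {3,4,7} 6  {3,5,6} 3  {3,6,7} 6  {4,5,6} 3  {4,6,7} 6  {5,6,7} 3
  4 to go: {0,2,3,4} 4  {0,2,3,6} 4  {0,2,3,7} 4  {1,2,3,7} 6  {1,3,4,7} 12  {1,3,6,7} 12  {1,4,6,7} 12  {1,5,6,7} 6  {2,3,4,6} 12  {2,3,4,7} 12  {2,3,5,6} 6  {2,3,6,7} 12  {3,4,5,6} 12  {3,4,6,7} 24  {3,5,6,7} 12  {4,5,6,7} 12
  5 to go: {0,1,2,3,7} 10  {0,2,3,4,6} 20  {0,2,3,4,7} 20  {0,2,3,5,6} 10  {0,2,3,6,7} 20  {1,2,3,4,7} 30  {1,2,3,6,7} 30  {1,3,4,6,7} 60  {1,3,5,6,7} 30  {1,4,5,6,7} 30  {2,3,4,5,6} 30  {2,3,4,6,7} 60  {2,3,5,6,7} 30  {3,4,5,6,7} 60
  6 to go: {0,1,2,3,4,7} 60  {0,1,2,3,6,7} 60  {0,2,3,4,5,6} 60  {0,2,3,4,6,7} 120  {0,2,3,5,6,7} 60  {1,2,3,4,6,7} 180  {1,2,3,5,6,7} 90  {1,3,4,5,6,7} 180  {2,3,4,5,6,7} 180
  if 0:s drops first: 630 orders
  if 1:u drops first: 420 orders
  if 4:q drops first: 210 orders
  if 5:r drops first: 420 orders
heap linearizations: 1680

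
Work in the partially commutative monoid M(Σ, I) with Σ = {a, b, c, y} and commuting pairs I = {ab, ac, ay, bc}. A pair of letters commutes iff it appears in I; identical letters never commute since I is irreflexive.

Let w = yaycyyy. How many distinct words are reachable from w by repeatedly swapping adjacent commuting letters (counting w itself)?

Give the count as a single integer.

7

#0=y has no predecessor
#1=a has no predecessor
#2=y depends on [0:y]
#3=c depends on [2:y]
#4=y depends on [3:c]
#5=y depends on [4:y]
#6=y depends on [5:y]
sources: [0:y, 1:a]
N(rest) = Σ N(rest − s) over sources s of rest; N(one piece) = 1:
  size 1 → [1]=1  [6]=1
  size 2 → [1,6]=2  [5,6]=1
  size 3 → [1,5,6]=3  [4,5,6]=1
  size 4 → [1,4,5,6]=4  [3,4,5,6]=1
  size 5 → [1,3,4,5,6]=5  [2,3,4,5,6]=1
  first=0(y) contributes 6
  first=1(a) contributes 1
|[w]| = 7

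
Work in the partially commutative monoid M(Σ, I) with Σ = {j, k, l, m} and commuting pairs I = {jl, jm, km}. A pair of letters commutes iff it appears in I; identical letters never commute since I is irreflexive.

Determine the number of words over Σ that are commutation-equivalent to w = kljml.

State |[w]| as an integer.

4

drop 0:k onto floor
drop 1:l onto {0:k}
drop 2:j onto {0:k}
drop 3:m onto {1:l}
drop 4:l onto {3:m}
ground layer = {0:k}
drop-orders for the pieces not yet dropped (sum over which currently-grounded one goes next):
  1 to go: {2} 1  {4} 1
  2 to go: {2,4} 2  {3,4} 1
  3 to go: {1,3,4} 1  {2,3,4} 3
  if 0:k drops first: 4 orders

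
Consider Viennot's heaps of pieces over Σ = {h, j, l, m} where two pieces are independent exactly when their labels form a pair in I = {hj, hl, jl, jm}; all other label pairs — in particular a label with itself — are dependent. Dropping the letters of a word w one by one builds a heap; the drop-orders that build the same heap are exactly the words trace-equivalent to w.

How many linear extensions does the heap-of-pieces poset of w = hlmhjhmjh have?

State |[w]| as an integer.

72

0(h) covers ∅
1(l) covers ∅
2(m) covers 0:h, 1:l
3(h) covers 2:m
4(j) covers ∅
5(h) covers 3:h
6(m) covers 5:h
7(j) covers 4:j
8(h) covers 6:m
floor of heap: 0:h, 1:l, 4:j
completions by unplaced set U, small U first (add the entries for U minus each lowest piece of U):
  |U|=1: {7}:1  {8}:1
  |U|=2: {4,7}:1  {6,8}:1  {7,8}:2
  |U|=3: {4,7,8}:3  {5,6,8}:1  {6,7,8}:3
  |U|=4: {3,5,6,8}:1  {4,6,7,8}:6  {5,6,7,8}:4
  |U|=5: {2,3,5,6,8}:1  {3,5,6,7,8}:5  {4,5,6,7,8}:10
  |U|=6: {0,2,3,5,6,8}:1  {1,2,3,5,6,8}:1  {2,3,5,6,7,8}:6  {3,4,5,6,7,8}:15
  |U|=7: {0,1,2,3,5,6,8}:2  {0,2,3,5,6,7,8}:7  {1,2,3,5,6,7,8}:7  {2,3,4,5,6,7,8}:21
  start at 0(h): 28
  start at 1(l): 28
  start at 4(j): 16
sum over floor = 72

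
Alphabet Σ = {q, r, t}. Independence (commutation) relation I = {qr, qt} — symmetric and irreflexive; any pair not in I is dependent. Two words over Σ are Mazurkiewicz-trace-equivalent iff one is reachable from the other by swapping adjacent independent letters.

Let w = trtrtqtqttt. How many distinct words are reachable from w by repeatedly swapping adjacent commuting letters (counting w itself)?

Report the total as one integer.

0(t) covers ∅
1(r) covers 0:t
2(t) covers 1:r
3(r) covers 2:t
4(t) covers 3:r
5(q) covers ∅
6(t) covers 4:t
7(q) covers 5:q
8(t) covers 6:t
9(t) covers 8:t
10(t) covers 9:t
floor of heap: 0:t, 5:q
completions by unplaced set U, small U first (add the entries for U minus each lowest piece of U):
  |U|=1: {7}:1  {10}:1
  |U|=2: {5,7}:1  {7,10}:2  {9,10}:1
  |U|=3: {5,7,10}:3  {7,9,10}:3  {8,9,10}:1
  |U|=4: {5,7,9,10}:6  {6,8,9,10}:1  {7,8,9,10}:4
  |U|=5: {4,6,8,9,10}:1  {5,7,8,9,10}:10  {6,7,8,9,10}:5
  |U|=6: {3,4,6,8,9,10}:1  {4,6,7,8,9,10}:6  {5,6,7,8,9,10}:15
  |U|=7: {2,3,4,6,8,9,10}:1  {3,4,6,7,8,9,10}:7  {4,5,6,7,8,9,10}:21
  |U|=8: {1,2,3,4,6,8,9,10}:1  {2,3,4,6,7,8,9,10}:8  {3,4,5,6,7,8,9,10}:28
  |U|=9: {0,1,2,3,4,6,8,9,10}:1  {1,2,3,4,6,7,8,9,10}:9  {2,3,4,5,6,7,8,9,10}:36
  start at 0(t): 45
  start at 5(q): 10
sum over floor = 55

55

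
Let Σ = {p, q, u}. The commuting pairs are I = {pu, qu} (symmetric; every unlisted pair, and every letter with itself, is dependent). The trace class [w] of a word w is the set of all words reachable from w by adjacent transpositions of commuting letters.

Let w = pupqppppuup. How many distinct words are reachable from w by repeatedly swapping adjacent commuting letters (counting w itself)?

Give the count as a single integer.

165

#0=p has no predecessor
#1=u has no predecessor
#2=p depends on [0:p]
#3=q depends on [2:p]
#4=p depends on [3:q]
#5=p depends on [4:p]
#6=p depends on [5:p]
#7=p depends on [6:p]
#8=u depends on [1:u]
#9=u depends on [8:u]
#10=p depends on [7:p]
sources: [0:p, 1:u]
N(rest) = Σ N(rest − s) over sources s of rest; N(one piece) = 1:
  size 1 → [9]=1  [10]=1
  size 2 → [7,10]=1  [8,9]=1  [9,10]=2
  size 3 → [1,8,9]=1  [6,7,10]=1  [7,9,10]=3  [8,9,10]=3
  size 4 → [1,8,9,10]=4  [5,6,7,10]=1  [6,7,9,10]=4  [7,8,9,10]=6
  size 5 → [1,7,8,9,10]=10  [4,5,6,7,10]=1  [5,6,7,9,10]=5  [6,7,8,9,10]=10
  size 6 → [1,6,7,8,9,10]=20  [3,4,5,6,7,10]=1  [4,5,6,7,9,10]=6  [5,6,7,8,9,10]=15
  size 7 → [1,5,6,7,8,9,10]=35  [2,3,4,5,6,7,10]=1  [3,4,5,6,7,9,10]=7  [4,5,6,7,8,9,10]=21
  size 8 → [0,2,3,4,5,6,7,10]=1  [1,4,5,6,7,8,9,10]=56  [2,3,4,5,6,7,9,10]=8  [3,4,5,6,7,8,9,10]=28
  size 9 → [0,2,3,4,5,6,7,9,10]=9  [1,3,4,5,6,7,8,9,10]=84  [2,3,4,5,6,7,8,9,10]=36
  first=0(p) contributes 120
  first=1(u) contributes 45
|[w]| = 165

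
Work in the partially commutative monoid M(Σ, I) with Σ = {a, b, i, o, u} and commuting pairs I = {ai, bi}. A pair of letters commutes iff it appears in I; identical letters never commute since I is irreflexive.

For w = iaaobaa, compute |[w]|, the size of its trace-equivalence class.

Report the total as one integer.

drop 0:i onto floor
drop 1:a onto floor
drop 2:a onto {1:a}
drop 3:o onto {0:i, 2:a}
drop 4:b onto {3:o}
drop 5:a onto {4:b}
drop 6:a onto {5:a}
ground layer = {0:i, 1:a}
drop-orders for the pieces not yet dropped (sum over which currently-grounded one goes next):
  1 to go: {6} 1
  2 to go: {5,6} 1
  3 to go: {4,5,6} 1
  4 to go: {3,4,5,6} 1
  5 to go: {0,3,4,5,6} 1  {2,3,4,5,6} 1
  if 0:i drops first: 1 orders
  if 1:a drops first: 2 orders
heap linearizations: 3

3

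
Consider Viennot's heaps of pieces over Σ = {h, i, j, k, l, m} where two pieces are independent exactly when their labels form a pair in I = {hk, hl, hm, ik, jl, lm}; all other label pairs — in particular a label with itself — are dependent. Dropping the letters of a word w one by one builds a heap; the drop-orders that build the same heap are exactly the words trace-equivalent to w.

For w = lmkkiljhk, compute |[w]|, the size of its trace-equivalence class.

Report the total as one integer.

piece 0:l — minimal
piece 1:m — minimal
piece 2:k rests on {0:l, 1:m}
piece 3:k rests on {2:k}
piece 4:i rests on {0:l, 1:m}
piece 5:l rests on {3:k, 4:i}
piece 6:j rests on {3:k, 4:i}
piece 7:h rests on {6:j}
piece 8:k rests on {5:l, 6:j}
minimal pieces: {0:l, 1:m}
ways to finish when only these pieces remain (= sum over removing one remaining piece with nothing left below it):
  1 left: {7}→1  {8}→1
  2 left: {5,8}→1  {7,8}→2
  3 left: {5,7,8}→3  {6,7,8}→2
  4 left: {5,6,7,8}→5
  5 left: {3,5,6,7,8}→5  {4,5,6,7,8}→5
  6 left: {2,3,5,6,7,8}→5  {3,4,5,6,7,8}→10
  7 left: {2,3,4,5,6,7,8}→15
  placing 0:l first → 15 extensions
  placing 1:m first → 15 extensions
total linear extensions = 30

30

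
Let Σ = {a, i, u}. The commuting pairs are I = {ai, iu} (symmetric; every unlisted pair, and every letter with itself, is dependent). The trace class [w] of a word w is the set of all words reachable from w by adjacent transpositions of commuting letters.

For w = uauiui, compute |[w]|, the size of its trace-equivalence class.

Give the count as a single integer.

#0=u has no predecessor
#1=a depends on [0:u]
#2=u depends on [1:a]
#3=i has no predecessor
#4=u depends on [2:u]
#5=i depends on [3:i]
sources: [0:u, 3:i]
N(rest) = Σ N(rest − s) over sources s of rest; N(one piece) = 1:
  size 1 → [4]=1  [5]=1
  size 2 → [2,4]=1  [3,5]=1  [4,5]=2
  size 3 → [1,2,4]=1  [2,4,5]=3  [3,4,5]=3
  size 4 → [0,1,2,4]=1  [1,2,4,5]=4  [2,3,4,5]=6
  first=0(u) contributes 10
  first=3(i) contributes 5
|[w]| = 15

15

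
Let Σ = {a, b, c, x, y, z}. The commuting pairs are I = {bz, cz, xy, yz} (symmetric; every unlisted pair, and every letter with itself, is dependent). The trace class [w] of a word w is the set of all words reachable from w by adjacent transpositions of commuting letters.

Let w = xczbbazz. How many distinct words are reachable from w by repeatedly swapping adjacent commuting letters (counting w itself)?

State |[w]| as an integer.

4

0(x) covers ∅
1(c) covers 0:x
2(z) covers 0:x
3(b) covers 1:c
4(b) covers 3:b
5(a) covers 2:z, 4:b
6(z) covers 5:a
7(z) covers 6:z
floor of heap: 0:x
completions by unplaced set U, small U first (add the entries for U minus each lowest piece of U):
  |U|=1: {7}:1
  |U|=2: {6,7}:1
  |U|=3: {5,6,7}:1
  |U|=4: {2,5,6,7}:1  {4,5,6,7}:1
  |U|=5: {2,4,5,6,7}:2  {3,4,5,6,7}:1
  |U|=6: {1,3,4,5,6,7}:1  {2,3,4,5,6,7}:3
  start at 0(x): 4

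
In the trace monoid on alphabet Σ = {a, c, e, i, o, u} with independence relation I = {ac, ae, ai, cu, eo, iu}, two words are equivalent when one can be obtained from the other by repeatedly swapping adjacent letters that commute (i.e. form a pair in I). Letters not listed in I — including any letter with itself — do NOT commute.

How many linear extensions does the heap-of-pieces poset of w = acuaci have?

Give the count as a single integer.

#0=a has no predecessor
#1=c has no predecessor
#2=u depends on [0:a]
#3=a depends on [2:u]
#4=c depends on [1:c]
#5=i depends on [4:c]
sources: [0:a, 1:c]
N(rest) = Σ N(rest − s) over sources s of rest; N(one piece) = 1:
  size 1 → [3]=1  [5]=1
  size 2 → [2,3]=1  [3,5]=2  [4,5]=1
  size 3 → [0,2,3]=1  [1,4,5]=1  [2,3,5]=3  [3,4,5]=3
  size 4 → [0,2,3,5]=4  [1,3,4,5]=4  [2,3,4,5]=6
  first=0(a) contributes 10
  first=1(c) contributes 10
|[w]| = 20

20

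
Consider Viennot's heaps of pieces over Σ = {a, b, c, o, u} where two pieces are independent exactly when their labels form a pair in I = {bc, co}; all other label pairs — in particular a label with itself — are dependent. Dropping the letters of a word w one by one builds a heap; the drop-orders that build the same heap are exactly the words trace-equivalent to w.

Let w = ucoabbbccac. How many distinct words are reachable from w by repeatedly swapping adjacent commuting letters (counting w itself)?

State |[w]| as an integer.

#0=u has no predecessor
#1=c depends on [0:u]
#2=o depends on [0:u]
#3=a depends on [1:c, 2:o]
#4=b depends on [3:a]
#5=b depends on [4:b]
#6=b depends on [5:b]
#7=c depends on [3:a]
#8=c depends on [7:c]
#9=a depends on [6:b, 8:c]
#10=c depends on [9:a]
sources: [0:u]
N(rest) = Σ N(rest − s) over sources s of rest; N(one piece) = 1:
  size 1 → [10]=1
  size 2 → [9,10]=1
  size 3 → [6,9,10]=1  [8,9,10]=1
  size 4 → [5,6,9,10]=1  [6,8,9,10]=2  [7,8,9,10]=1
  size 5 → [4,5,6,9,10]=1  [5,6,8,9,10]=3  [6,7,8,9,10]=3
  size 6 → [4,5,6,8,9,10]=4  [5,6,7,8,9,10]=6
  size 7 → [4,5,6,7,8,9,10]=10
  size 8 → [3,4,5,6,7,8,9,10]=10
  size 9 → [1,3,4,5,6,7,8,9,10]=10  [2,3,4,5,6,7,8,9,10]=10
  first=0(u) contributes 20

20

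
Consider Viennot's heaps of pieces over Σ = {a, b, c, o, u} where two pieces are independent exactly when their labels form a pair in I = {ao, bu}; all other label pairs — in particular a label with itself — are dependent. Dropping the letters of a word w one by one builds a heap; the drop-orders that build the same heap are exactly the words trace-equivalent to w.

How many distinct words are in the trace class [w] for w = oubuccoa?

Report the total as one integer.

6

piece 0:o — minimal
piece 1:u rests on {0:o}
piece 2:b rests on {0:o}
piece 3:u rests on {1:u}
piece 4:c rests on {2:b, 3:u}
piece 5:c rests on {4:c}
piece 6:o rests on {5:c}
piece 7:a rests on {5:c}
minimal pieces: {0:o}
ways to finish when only these pieces remain (= sum over removing one remaining piece with nothing left below it):
  1 left: {6}→1  {7}→1
  2 left: {6,7}→2
  3 left: {5,6,7}→2
  4 left: {4,5,6,7}→2
  5 left: {2,4,5,6,7}→2  {3,4,5,6,7}→2
  6 left: {1,3,4,5,6,7}→2  {2,3,4,5,6,7}→4
  placing 0:o first → 6 extensions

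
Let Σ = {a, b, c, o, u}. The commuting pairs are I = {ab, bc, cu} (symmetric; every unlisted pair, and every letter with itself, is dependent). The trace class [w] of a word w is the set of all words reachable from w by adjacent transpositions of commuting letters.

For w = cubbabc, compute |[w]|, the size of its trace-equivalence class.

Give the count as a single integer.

0(c) covers ∅
1(u) covers ∅
2(b) covers 1:u
3(b) covers 2:b
4(a) covers 0:c, 1:u
5(b) covers 3:b
6(c) covers 4:a
floor of heap: 0:c, 1:u
completions by unplaced set U, small U first (add the entries for U minus each lowest piece of U):
  |U|=1: {5}:1  {6}:1
  |U|=2: {3,5}:1  {4,6}:1  {5,6}:2
  |U|=3: {0,4,6}:1  {2,3,5}:1  {3,5,6}:3  {4,5,6}:3
  |U|=4: {0,4,5,6}:4  {2,3,5,6}:4  {3,4,5,6}:6
  |U|=5: {0,3,4,5,6}:10  {2,3,4,5,6}:10
  start at 0(c): 10
  start at 1(u): 20
sum over floor = 30

30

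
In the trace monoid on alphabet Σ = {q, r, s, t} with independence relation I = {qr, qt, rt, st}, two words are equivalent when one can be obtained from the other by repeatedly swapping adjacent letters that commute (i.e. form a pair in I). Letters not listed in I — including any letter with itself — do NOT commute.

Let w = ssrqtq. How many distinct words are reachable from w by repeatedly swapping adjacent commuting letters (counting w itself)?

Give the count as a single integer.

0(s) covers ∅
1(s) covers 0:s
2(r) covers 1:s
3(q) covers 1:s
4(t) covers ∅
5(q) covers 3:q
floor of heap: 0:s, 4:t
completions by unplaced set U, small U first (add the entries for U minus each lowest piece of U):
  |U|=1: {2}:1  {4}:1  {5}:1
  |U|=2: {2,4}:2  {2,5}:2  {3,5}:1  {4,5}:2
  |U|=3: {2,3,5}:3  {2,4,5}:6  {3,4,5}:3
  |U|=4: {1,2,3,5}:3  {2,3,4,5}:12
  start at 0(s): 15
  start at 4(t): 3
sum over floor = 18

18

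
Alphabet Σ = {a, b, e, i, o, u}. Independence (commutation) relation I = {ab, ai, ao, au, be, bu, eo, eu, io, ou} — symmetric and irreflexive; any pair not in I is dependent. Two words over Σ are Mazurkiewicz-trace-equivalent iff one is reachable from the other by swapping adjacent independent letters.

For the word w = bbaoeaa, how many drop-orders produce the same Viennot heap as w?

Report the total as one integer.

drop 0:b onto floor
drop 1:b onto {0:b}
drop 2:a onto floor
drop 3:o onto {1:b}
drop 4:e onto {2:a}
drop 5:a onto {4:e}
drop 6:a onto {5:a}
ground layer = {0:b, 2:a}
drop-orders for the pieces not yet dropped (sum over which currently-grounded one goes next):
  1 to go: {3} 1  {6} 1
  2 to go: {1,3} 1  {3,6} 2  {5,6} 1
  3 to go: {0,1,3} 1  {1,3,6} 3  {3,5,6} 3  {4,5,6} 1
  4 to go: {0,1,3,6} 4  {1,3,5,6} 6  {2,4,5,6} 1  {3,4,5,6} 4
  5 to go: {0,1,3,5,6} 10  {1,3,4,5,6} 10  {2,3,4,5,6} 5
  if 0:b drops first: 15 orders
  if 2:a drops first: 20 orders
heap linearizations: 35

35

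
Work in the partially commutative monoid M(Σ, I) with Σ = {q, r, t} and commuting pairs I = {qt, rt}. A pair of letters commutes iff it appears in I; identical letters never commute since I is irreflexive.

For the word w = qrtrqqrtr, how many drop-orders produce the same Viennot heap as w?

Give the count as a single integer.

0(q) covers ∅
1(r) covers 0:q
2(t) covers ∅
3(r) covers 1:r
4(q) covers 3:r
5(q) covers 4:q
6(r) covers 5:q
7(t) covers 2:t
8(r) covers 6:r
floor of heap: 0:q, 2:t
completions by unplaced set U, small U first (add the entries for U minus each lowest piece of U):
  |U|=1: {7}:1  {8}:1
  |U|=2: {2,7}:1  {6,8}:1  {7,8}:2
  |U|=3: {2,7,8}:3  {5,6,8}:1  {6,7,8}:3
  |U|=4: {2,6,7,8}:6  {4,5,6,8}:1  {5,6,7,8}:4
  |U|=5: {2,5,6,7,8}:10  {3,4,5,6,8}:1  {4,5,6,7,8}:5
  |U|=6: {1,3,4,5,6,8}:1  {2,4,5,6,7,8}:15  {3,4,5,6,7,8}:6
  |U|=7: {0,1,3,4,5,6,8}:1  {1,3,4,5,6,7,8}:7  {2,3,4,5,6,7,8}:21
  start at 0(q): 28
  start at 2(t): 8
sum over floor = 36

36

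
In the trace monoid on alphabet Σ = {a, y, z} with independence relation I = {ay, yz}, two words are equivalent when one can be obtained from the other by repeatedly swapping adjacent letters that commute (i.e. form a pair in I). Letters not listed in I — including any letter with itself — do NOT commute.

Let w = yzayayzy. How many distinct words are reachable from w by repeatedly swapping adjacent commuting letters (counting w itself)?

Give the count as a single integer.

70

0(y) covers ∅
1(z) covers ∅
2(a) covers 1:z
3(y) covers 0:y
4(a) covers 2:a
5(y) covers 3:y
6(z) covers 4:a
7(y) covers 5:y
floor of heap: 0:y, 1:z
completions by unplaced set U, small U first (add the entries for U minus each lowest piece of U):
  |U|=1: {6}:1  {7}:1
  |U|=2: {4,6}:1  {5,7}:1  {6,7}:2
  |U|=3: {2,4,6}:1  {3,5,7}:1  {4,6,7}:3  {5,6,7}:3
  |U|=4: {0,3,5,7}:1  {1,2,4,6}:1  {2,4,6,7}:4  {3,5,6,7}:4  {4,5,6,7}:6
  |U|=5: {0,3,5,6,7}:5  {1,2,4,6,7}:5  {2,4,5,6,7}:10  {3,4,5,6,7}:10
  |U|=6: {0,3,4,5,6,7}:15  {1,2,4,5,6,7}:15  {2,3,4,5,6,7}:20
  start at 0(y): 35
  start at 1(z): 35
sum over floor = 70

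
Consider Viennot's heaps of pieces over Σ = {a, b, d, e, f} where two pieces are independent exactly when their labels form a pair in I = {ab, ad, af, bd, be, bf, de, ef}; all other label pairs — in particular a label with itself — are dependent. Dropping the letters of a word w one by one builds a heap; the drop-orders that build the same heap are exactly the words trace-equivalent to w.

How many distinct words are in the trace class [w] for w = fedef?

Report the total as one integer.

10

#0=f has no predecessor
#1=e has no predecessor
#2=d depends on [0:f]
#3=e depends on [1:e]
#4=f depends on [2:d]
sources: [0:f, 1:e]
N(rest) = Σ N(rest − s) over sources s of rest; N(one piece) = 1:
  size 1 → [3]=1  [4]=1
  size 2 → [1,3]=1  [2,4]=1  [3,4]=2
  size 3 → [0,2,4]=1  [1,3,4]=3  [2,3,4]=3
  first=0(f) contributes 6
  first=1(e) contributes 4
|[w]| = 10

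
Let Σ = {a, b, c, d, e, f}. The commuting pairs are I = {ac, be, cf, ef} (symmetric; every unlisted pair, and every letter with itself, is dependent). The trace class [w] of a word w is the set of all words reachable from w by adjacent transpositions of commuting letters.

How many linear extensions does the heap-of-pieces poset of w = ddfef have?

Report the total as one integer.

3

drop 0:d onto floor
drop 1:d onto {0:d}
drop 2:f onto {1:d}
drop 3:e onto {1:d}
drop 4:f onto {2:f}
ground layer = {0:d}
drop-orders for the pieces not yet dropped (sum over which currently-grounded one goes next):
  1 to go: {3} 1  {4} 1
  2 to go: {2,4} 1  {3,4} 2
  3 to go: {2,3,4} 3
  if 0:d drops first: 3 orders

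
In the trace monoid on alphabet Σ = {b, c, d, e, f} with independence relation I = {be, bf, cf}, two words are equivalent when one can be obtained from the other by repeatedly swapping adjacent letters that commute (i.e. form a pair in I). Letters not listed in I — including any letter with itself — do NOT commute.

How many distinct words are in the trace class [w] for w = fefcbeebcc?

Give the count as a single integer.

16

piece 0:f — minimal
piece 1:e rests on {0:f}
piece 2:f rests on {1:e}
piece 3:c rests on {1:e}
piece 4:b rests on {3:c}
piece 5:e rests on {2:f, 3:c}
piece 6:e rests on {5:e}
piece 7:b rests on {4:b}
piece 8:c rests on {6:e, 7:b}
piece 9:c rests on {8:c}
minimal pieces: {0:f}
ways to finish when only these pieces remain (= sum over removing one remaining piece with nothing left below it):
  1 left: {9}→1
  2 left: {8,9}→1
  3 left: {6,8,9}→1  {7,8,9}→1
  4 left: {4,7,8,9}→1  {5,6,8,9}→1  {6,7,8,9}→2
  5 left: {2,5,6,8,9}→1  {4,6,7,8,9}→3  {5,6,7,8,9}→3
  6 left: {2,5,6,7,8,9}→4  {4,5,6,7,8,9}→6
  7 left: {2,4,5,6,7,8,9}→10  {3,4,5,6,7,8,9}→6
  8 left: {2,3,4,5,6,7,8,9}→16
  placing 0:f first → 16 extensions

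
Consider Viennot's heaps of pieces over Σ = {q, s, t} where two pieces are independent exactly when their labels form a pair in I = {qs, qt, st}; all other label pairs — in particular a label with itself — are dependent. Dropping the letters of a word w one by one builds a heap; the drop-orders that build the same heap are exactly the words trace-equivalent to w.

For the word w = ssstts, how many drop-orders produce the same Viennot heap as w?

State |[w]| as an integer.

15

#0=s has no predecessor
#1=s depends on [0:s]
#2=s depends on [1:s]
#3=t has no predecessor
#4=t depends on [3:t]
#5=s depends on [2:s]
sources: [0:s, 3:t]
N(rest) = Σ N(rest − s) over sources s of rest; N(one piece) = 1:
  size 1 → [4]=1  [5]=1
  size 2 → [2,5]=1  [3,4]=1  [4,5]=2
  size 3 → [1,2,5]=1  [2,4,5]=3  [3,4,5]=3
  size 4 → [0,1,2,5]=1  [1,2,4,5]=4  [2,3,4,5]=6
  first=0(s) contributes 10
  first=3(t) contributes 5
|[w]| = 15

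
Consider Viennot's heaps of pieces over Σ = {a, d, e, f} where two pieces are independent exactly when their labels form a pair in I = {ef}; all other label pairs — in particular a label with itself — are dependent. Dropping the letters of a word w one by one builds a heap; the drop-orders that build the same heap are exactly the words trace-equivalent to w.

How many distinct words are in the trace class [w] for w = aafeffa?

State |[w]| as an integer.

#0=a has no predecessor
#1=a depends on [0:a]
#2=f depends on [1:a]
#3=e depends on [1:a]
#4=f depends on [2:f]
#5=f depends on [4:f]
#6=a depends on [3:e, 5:f]
sources: [0:a]
N(rest) = Σ N(rest − s) over sources s of rest; N(one piece) = 1:
  size 1 → [6]=1
  size 2 → [3,6]=1  [5,6]=1
  size 3 → [3,5,6]=2  [4,5,6]=1
  size 4 → [2,4,5,6]=1  [3,4,5,6]=3
  size 5 → [2,3,4,5,6]=4
  first=0(a) contributes 4

4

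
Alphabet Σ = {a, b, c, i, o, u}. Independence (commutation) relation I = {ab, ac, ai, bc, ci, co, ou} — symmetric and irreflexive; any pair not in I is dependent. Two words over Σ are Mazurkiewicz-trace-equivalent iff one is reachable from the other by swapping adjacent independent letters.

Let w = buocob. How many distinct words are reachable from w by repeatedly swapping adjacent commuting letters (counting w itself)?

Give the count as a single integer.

9

piece 0:b — minimal
piece 1:u rests on {0:b}
piece 2:o rests on {0:b}
piece 3:c rests on {1:u}
piece 4:o rests on {2:o}
piece 5:b rests on {1:u, 4:o}
minimal pieces: {0:b}
ways to finish when only these pieces remain (= sum over removing one remaining piece with nothing left below it):
  1 left: {3}→1  {5}→1
  2 left: {3,5}→2  {4,5}→1
  3 left: {1,3,5}→2  {2,4,5}→1  {3,4,5}→3
  4 left: {1,3,4,5}→5  {2,3,4,5}→4
  placing 0:b first → 9 extensions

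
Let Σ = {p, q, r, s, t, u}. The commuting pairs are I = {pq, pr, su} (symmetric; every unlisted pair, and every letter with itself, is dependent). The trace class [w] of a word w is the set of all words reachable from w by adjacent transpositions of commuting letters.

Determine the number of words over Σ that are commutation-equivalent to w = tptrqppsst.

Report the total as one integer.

0(t) covers ∅
1(p) covers 0:t
2(t) covers 1:p
3(r) covers 2:t
4(q) covers 3:r
5(p) covers 2:t
6(p) covers 5:p
7(s) covers 4:q, 6:p
8(s) covers 7:s
9(t) covers 8:s
floor of heap: 0:t
completions by unplaced set U, small U first (add the entries for U minus each lowest piece of U):
  |U|=1: {9}:1
  |U|=2: {8,9}:1
  |U|=3: {7,8,9}:1
  |U|=4: {4,7,8,9}:1  {6,7,8,9}:1
  |U|=5: {3,4,7,8,9}:1  {4,6,7,8,9}:2  {5,6,7,8,9}:1
  |U|=6: {3,4,6,7,8,9}:3  {4,5,6,7,8,9}:3
  |U|=7: {3,4,5,6,7,8,9}:6
  |U|=8: {2,3,4,5,6,7,8,9}:6
  start at 0(t): 6

6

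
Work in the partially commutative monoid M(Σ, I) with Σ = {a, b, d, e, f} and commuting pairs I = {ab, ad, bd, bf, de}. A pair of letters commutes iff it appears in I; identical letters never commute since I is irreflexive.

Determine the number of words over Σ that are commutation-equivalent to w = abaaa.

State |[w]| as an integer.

5

piece 0:a — minimal
piece 1:b — minimal
piece 2:a rests on {0:a}
piece 3:a rests on {2:a}
piece 4:a rests on {3:a}
minimal pieces: {0:a, 1:b}
ways to finish when only these pieces remain (= sum over removing one remaining piece with nothing left below it):
  1 left: {1}→1  {4}→1
  2 left: {1,4}→2  {3,4}→1
  3 left: {1,3,4}→3  {2,3,4}→1
  placing 0:a first → 4 extensions
  placing 1:b first → 1 extensions
total linear extensions = 5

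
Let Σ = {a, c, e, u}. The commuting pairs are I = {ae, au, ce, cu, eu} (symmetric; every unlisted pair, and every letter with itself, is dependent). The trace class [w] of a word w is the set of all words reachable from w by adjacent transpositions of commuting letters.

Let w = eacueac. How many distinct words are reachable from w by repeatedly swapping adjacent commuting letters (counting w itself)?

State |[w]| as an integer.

0(e) covers ∅
1(a) covers ∅
2(c) covers 1:a
3(u) covers ∅
4(e) covers 0:e
5(a) covers 2:c
6(c) covers 5:a
floor of heap: 0:e, 1:a, 3:u
completions by unplaced set U, small U first (add the entries for U minus each lowest piece of U):
  |U|=1: {3}:1  {4}:1  {6}:1
  |U|=2: {0,4}:1  {3,4}:2  {3,6}:2  {4,6}:2  {5,6}:1
  |U|=3: {0,3,4}:3  {0,4,6}:3  {2,5,6}:1  {3,4,6}:6  {3,5,6}:3  {4,5,6}:3
  |U|=4: {0,3,4,6}:12  {0,4,5,6}:6  {1,2,5,6}:1  {2,3,5,6}:4  {2,4,5,6}:4  {3,4,5,6}:12
  |U|=5: {0,2,4,5,6}:10  {0,3,4,5,6}:30  {1,2,3,5,6}:5  {1,2,4,5,6}:5  {2,3,4,5,6}:20
  start at 0(e): 30
  start at 1(a): 60
  start at 3(u): 15
sum over floor = 105

105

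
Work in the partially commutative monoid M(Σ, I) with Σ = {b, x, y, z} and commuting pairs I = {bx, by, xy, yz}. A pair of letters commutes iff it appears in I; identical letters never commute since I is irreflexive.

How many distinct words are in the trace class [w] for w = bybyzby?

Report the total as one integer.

35

drop 0:b onto floor
drop 1:y onto floor
drop 2:b onto {0:b}
drop 3:y onto {1:y}
drop 4:z onto {2:b}
drop 5:b onto {4:z}
drop 6:y onto {3:y}
ground layer = {0:b, 1:y}
drop-orders for the pieces not yet dropped (sum over which currently-grounded one goes next):
  1 to go: {5} 1  {6} 1
  2 to go: {3,6} 1  {4,5} 1  {5,6} 2
  3 to go: {1,3,6} 1  {2,4,5} 1  {3,5,6} 3  {4,5,6} 3
  4 to go: {0,2,4,5} 1  {1,3,5,6} 4  {2,4,5,6} 4  {3,4,5,6} 6
  5 to go: {0,2,4,5,6} 5  {1,3,4,5,6} 10  {2,3,4,5,6} 10
  if 0:b drops first: 20 orders
  if 1:y drops first: 15 orders
heap linearizations: 35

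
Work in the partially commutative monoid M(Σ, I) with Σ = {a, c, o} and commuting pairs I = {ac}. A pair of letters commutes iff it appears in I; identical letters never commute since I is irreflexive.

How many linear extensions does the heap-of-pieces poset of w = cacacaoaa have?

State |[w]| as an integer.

20

piece 0:c — minimal
piece 1:a — minimal
piece 2:c rests on {0:c}
piece 3:a rests on {1:a}
piece 4:c rests on {2:c}
piece 5:a rests on {3:a}
piece 6:o rests on {4:c, 5:a}
piece 7:a rests on {6:o}
piece 8:a rests on {7:a}
minimal pieces: {0:c, 1:a}
ways to finish when only these pieces remain (= sum over removing one remaining piece with nothing left below it):
  1 left: {8}→1
  2 left: {7,8}→1
  3 left: {6,7,8}→1
  4 left: {4,6,7,8}→1  {5,6,7,8}→1
  5 left: {2,4,6,7,8}→1  {3,5,6,7,8}→1  {4,5,6,7,8}→2
  6 left: {0,2,4,6,7,8}→1  {1,3,5,6,7,8}→1  {2,4,5,6,7,8}→3  {3,4,5,6,7,8}→3
  7 left: {0,2,4,5,6,7,8}→4  {1,3,4,5,6,7,8}→4  {2,3,4,5,6,7,8}→6
  placing 0:c first → 10 extensions
  placing 1:a first → 10 extensions
total linear extensions = 20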